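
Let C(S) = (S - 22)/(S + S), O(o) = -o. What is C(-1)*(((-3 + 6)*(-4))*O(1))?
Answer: 138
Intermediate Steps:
C(S) = (-22 + S)/(2*S) (C(S) = (-22 + S)/((2*S)) = (-22 + S)*(1/(2*S)) = (-22 + S)/(2*S))
C(-1)*(((-3 + 6)*(-4))*O(1)) = ((½)*(-22 - 1)/(-1))*(((-3 + 6)*(-4))*(-1*1)) = ((½)*(-1)*(-23))*((3*(-4))*(-1)) = 23*(-12*(-1))/2 = (23/2)*12 = 138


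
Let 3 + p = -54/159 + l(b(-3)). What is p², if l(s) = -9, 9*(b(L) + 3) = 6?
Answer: 427716/2809 ≈ 152.27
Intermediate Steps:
b(L) = -7/3 (b(L) = -3 + (⅑)*6 = -3 + ⅔ = -7/3)
p = -654/53 (p = -3 + (-54/159 - 9) = -3 + (-54*1/159 - 9) = -3 + (-18/53 - 9) = -3 - 495/53 = -654/53 ≈ -12.340)
p² = (-654/53)² = 427716/2809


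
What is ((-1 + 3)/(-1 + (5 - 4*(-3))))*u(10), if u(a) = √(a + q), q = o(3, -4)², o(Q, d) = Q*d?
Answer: √154/8 ≈ 1.5512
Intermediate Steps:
q = 144 (q = (3*(-4))² = (-12)² = 144)
u(a) = √(144 + a) (u(a) = √(a + 144) = √(144 + a))
((-1 + 3)/(-1 + (5 - 4*(-3))))*u(10) = ((-1 + 3)/(-1 + (5 - 4*(-3))))*√(144 + 10) = (2/(-1 + (5 + 12)))*√154 = (2/(-1 + 17))*√154 = (2/16)*√154 = (2*(1/16))*√154 = √154/8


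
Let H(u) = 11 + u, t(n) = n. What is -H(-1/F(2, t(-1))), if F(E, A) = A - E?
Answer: -34/3 ≈ -11.333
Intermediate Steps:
-H(-1/F(2, t(-1))) = -(11 - 1/(-1 - 1*2)) = -(11 - 1/(-1 - 2)) = -(11 - 1/(-3)) = -(11 - 1*(-1/3)) = -(11 + 1/3) = -1*34/3 = -34/3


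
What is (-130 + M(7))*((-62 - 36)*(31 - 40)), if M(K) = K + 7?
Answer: -102312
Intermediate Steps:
M(K) = 7 + K
(-130 + M(7))*((-62 - 36)*(31 - 40)) = (-130 + (7 + 7))*((-62 - 36)*(31 - 40)) = (-130 + 14)*(-98*(-9)) = -116*882 = -102312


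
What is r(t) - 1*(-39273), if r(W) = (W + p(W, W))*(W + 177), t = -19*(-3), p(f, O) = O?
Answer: 65949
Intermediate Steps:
t = 57
r(W) = 2*W*(177 + W) (r(W) = (W + W)*(W + 177) = (2*W)*(177 + W) = 2*W*(177 + W))
r(t) - 1*(-39273) = 2*57*(177 + 57) - 1*(-39273) = 2*57*234 + 39273 = 26676 + 39273 = 65949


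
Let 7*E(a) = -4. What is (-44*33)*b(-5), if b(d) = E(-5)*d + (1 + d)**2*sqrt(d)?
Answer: -29040/7 - 23232*I*sqrt(5) ≈ -4148.6 - 51948.0*I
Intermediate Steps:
E(a) = -4/7 (E(a) = (1/7)*(-4) = -4/7)
b(d) = -4*d/7 + sqrt(d)*(1 + d)**2 (b(d) = -4*d/7 + (1 + d)**2*sqrt(d) = -4*d/7 + sqrt(d)*(1 + d)**2)
(-44*33)*b(-5) = (-44*33)*(-4/7*(-5) + sqrt(-5)*(1 - 5)**2) = -1452*(20/7 + (I*sqrt(5))*(-4)**2) = -1452*(20/7 + (I*sqrt(5))*16) = -1452*(20/7 + 16*I*sqrt(5)) = -29040/7 - 23232*I*sqrt(5)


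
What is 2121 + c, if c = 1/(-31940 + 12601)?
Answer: 41018018/19339 ≈ 2121.0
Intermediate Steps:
c = -1/19339 (c = 1/(-19339) = -1/19339 ≈ -5.1709e-5)
2121 + c = 2121 - 1/19339 = 41018018/19339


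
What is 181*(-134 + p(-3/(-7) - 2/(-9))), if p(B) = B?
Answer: -1520581/63 ≈ -24136.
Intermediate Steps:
181*(-134 + p(-3/(-7) - 2/(-9))) = 181*(-134 + (-3/(-7) - 2/(-9))) = 181*(-134 + (-3*(-1/7) - 2*(-1/9))) = 181*(-134 + (3/7 + 2/9)) = 181*(-134 + 41/63) = 181*(-8401/63) = -1520581/63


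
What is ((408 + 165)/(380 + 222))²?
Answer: 328329/362404 ≈ 0.90598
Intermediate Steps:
((408 + 165)/(380 + 222))² = (573/602)² = 328329/362404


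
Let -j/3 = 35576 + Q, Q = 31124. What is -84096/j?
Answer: 7008/16675 ≈ 0.42027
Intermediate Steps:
j = -200100 (j = -3*(35576 + 31124) = -3*66700 = -200100)
-84096/j = -84096/(-200100) = -84096*(-1/200100) = 7008/16675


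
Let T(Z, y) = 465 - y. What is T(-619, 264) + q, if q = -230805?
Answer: -230604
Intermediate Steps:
T(-619, 264) + q = (465 - 1*264) - 230805 = (465 - 264) - 230805 = 201 - 230805 = -230604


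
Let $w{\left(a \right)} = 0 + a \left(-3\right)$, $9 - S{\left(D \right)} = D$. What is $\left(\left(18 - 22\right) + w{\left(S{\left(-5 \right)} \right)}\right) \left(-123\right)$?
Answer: $5658$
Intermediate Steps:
$S{\left(D \right)} = 9 - D$
$w{\left(a \right)} = - 3 a$ ($w{\left(a \right)} = 0 - 3 a = - 3 a$)
$\left(\left(18 - 22\right) + w{\left(S{\left(-5 \right)} \right)}\right) \left(-123\right) = \left(\left(18 - 22\right) - 3 \left(9 - -5\right)\right) \left(-123\right) = \left(\left(18 - 22\right) - 3 \left(9 + 5\right)\right) \left(-123\right) = \left(-4 - 42\right) \left(-123\right) = \left(-46\right) \left(-123\right) = 5658$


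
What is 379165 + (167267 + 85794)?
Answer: 632226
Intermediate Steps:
379165 + (167267 + 85794) = 379165 + 253061 = 632226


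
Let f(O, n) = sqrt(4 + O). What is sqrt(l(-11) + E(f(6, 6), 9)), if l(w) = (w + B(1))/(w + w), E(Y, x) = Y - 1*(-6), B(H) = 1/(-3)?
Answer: sqrt(7095 + 1089*sqrt(10))/33 ≈ 3.1109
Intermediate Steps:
B(H) = -1/3
E(Y, x) = 6 + Y (E(Y, x) = Y + 6 = 6 + Y)
l(w) = (-1/3 + w)/(2*w) (l(w) = (w - 1/3)/(w + w) = (-1/3 + w)/((2*w)) = (-1/3 + w)*(1/(2*w)) = (-1/3 + w)/(2*w))
sqrt(l(-11) + E(f(6, 6), 9)) = sqrt((1/6)*(-1 + 3*(-11))/(-11) + (6 + sqrt(4 + 6))) = sqrt((1/6)*(-1/11)*(-1 - 33) + (6 + sqrt(10))) = sqrt((1/6)*(-1/11)*(-34) + (6 + sqrt(10))) = sqrt(17/33 + (6 + sqrt(10))) = sqrt(215/33 + sqrt(10))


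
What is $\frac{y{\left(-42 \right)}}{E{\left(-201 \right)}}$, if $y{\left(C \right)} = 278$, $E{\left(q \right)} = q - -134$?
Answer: $- \frac{278}{67} \approx -4.1493$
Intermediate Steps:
$E{\left(q \right)} = 134 + q$ ($E{\left(q \right)} = q + 134 = 134 + q$)
$\frac{y{\left(-42 \right)}}{E{\left(-201 \right)}} = \frac{278}{134 - 201} = \frac{278}{-67} = 278 \left(- \frac{1}{67}\right) = - \frac{278}{67}$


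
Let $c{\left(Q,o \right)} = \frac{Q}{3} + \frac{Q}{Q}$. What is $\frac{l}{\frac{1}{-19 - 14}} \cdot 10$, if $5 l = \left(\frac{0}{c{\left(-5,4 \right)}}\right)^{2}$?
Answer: $0$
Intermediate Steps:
$c{\left(Q,o \right)} = 1 + \frac{Q}{3}$ ($c{\left(Q,o \right)} = Q \frac{1}{3} + 1 = \frac{Q}{3} + 1 = 1 + \frac{Q}{3}$)
$l = 0$ ($l = \frac{\left(\frac{0}{1 + \frac{1}{3} \left(-5\right)}\right)^{2}}{5} = \frac{\left(\frac{0}{1 - \frac{5}{3}}\right)^{2}}{5} = \frac{\left(\frac{0}{- \frac{2}{3}}\right)^{2}}{5} = \frac{\left(0 \left(- \frac{3}{2}\right)\right)^{2}}{5} = \frac{0^{2}}{5} = \frac{1}{5} \cdot 0 = 0$)
$\frac{l}{\frac{1}{-19 - 14}} \cdot 10 = \frac{1}{\frac{1}{-19 - 14}} \cdot 0 \cdot 10 = \frac{1}{\frac{1}{-33}} \cdot 0 \cdot 10 = \frac{1}{- \frac{1}{33}} \cdot 0 \cdot 10 = \left(-33\right) 0 \cdot 10 = 0 \cdot 10 = 0$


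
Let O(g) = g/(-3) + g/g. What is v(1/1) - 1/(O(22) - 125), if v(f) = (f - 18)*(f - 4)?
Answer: 20097/394 ≈ 51.008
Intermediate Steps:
O(g) = 1 - g/3 (O(g) = g*(-⅓) + 1 = -g/3 + 1 = 1 - g/3)
v(f) = (-18 + f)*(-4 + f)
v(1/1) - 1/(O(22) - 125) = (72 + (1/1)² - 22/1) - 1/((1 - ⅓*22) - 125) = (72 + 1² - 22*1) - 1/((1 - 22/3) - 125) = (72 + 1 - 22) - 1/(-19/3 - 125) = 51 - 1/(-394/3) = 51 - 1*(-3/394) = 51 + 3/394 = 20097/394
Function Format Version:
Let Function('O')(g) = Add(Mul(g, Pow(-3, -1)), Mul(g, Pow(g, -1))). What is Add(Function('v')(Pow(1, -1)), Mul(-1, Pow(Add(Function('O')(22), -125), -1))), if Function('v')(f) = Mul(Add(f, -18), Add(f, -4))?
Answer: Rational(20097, 394) ≈ 51.008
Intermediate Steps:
Function('O')(g) = Add(1, Mul(Rational(-1, 3), g)) (Function('O')(g) = Add(Mul(g, Rational(-1, 3)), 1) = Add(Mul(Rational(-1, 3), g), 1) = Add(1, Mul(Rational(-1, 3), g)))
Function('v')(f) = Mul(Add(-18, f), Add(-4, f))
Add(Function('v')(Pow(1, -1)), Mul(-1, Pow(Add(Function('O')(22), -125), -1))) = Add(Add(72, Pow(Pow(1, -1), 2), Mul(-22, Pow(1, -1))), Mul(-1, Pow(Add(Add(1, Mul(Rational(-1, 3), 22)), -125), -1))) = Add(Add(72, Pow(1, 2), Mul(-22, 1)), Mul(-1, Pow(Add(Add(1, Rational(-22, 3)), -125), -1))) = Add(Add(72, 1, -22), Mul(-1, Pow(Add(Rational(-19, 3), -125), -1))) = Add(51, Mul(-1, Pow(Rational(-394, 3), -1))) = Add(51, Mul(-1, Rational(-3, 394))) = Add(51, Rational(3, 394)) = Rational(20097, 394)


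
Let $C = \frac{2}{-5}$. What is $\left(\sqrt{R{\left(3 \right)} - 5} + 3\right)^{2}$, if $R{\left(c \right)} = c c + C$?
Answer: $\frac{63}{5} + \frac{18 \sqrt{10}}{5} \approx 23.984$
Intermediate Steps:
$C = - \frac{2}{5}$ ($C = 2 \left(- \frac{1}{5}\right) = - \frac{2}{5} \approx -0.4$)
$R{\left(c \right)} = - \frac{2}{5} + c^{2}$ ($R{\left(c \right)} = c c - \frac{2}{5} = c^{2} - \frac{2}{5} = - \frac{2}{5} + c^{2}$)
$\left(\sqrt{R{\left(3 \right)} - 5} + 3\right)^{2} = \left(\sqrt{\left(- \frac{2}{5} + 3^{2}\right) - 5} + 3\right)^{2} = \left(\sqrt{\left(- \frac{2}{5} + 9\right) - 5} + 3\right)^{2} = \left(\sqrt{\frac{43}{5} - 5} + 3\right)^{2} = \left(\sqrt{\frac{18}{5}} + 3\right)^{2} = \left(\frac{3 \sqrt{10}}{5} + 3\right)^{2} = \left(3 + \frac{3 \sqrt{10}}{5}\right)^{2}$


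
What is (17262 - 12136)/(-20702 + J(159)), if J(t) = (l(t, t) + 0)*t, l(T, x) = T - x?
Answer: -233/941 ≈ -0.24761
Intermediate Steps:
J(t) = 0 (J(t) = ((t - t) + 0)*t = (0 + 0)*t = 0*t = 0)
(17262 - 12136)/(-20702 + J(159)) = (17262 - 12136)/(-20702 + 0) = 5126/(-20702) = 5126*(-1/20702) = -233/941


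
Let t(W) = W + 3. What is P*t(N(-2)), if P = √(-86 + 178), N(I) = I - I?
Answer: 6*√23 ≈ 28.775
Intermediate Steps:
N(I) = 0
P = 2*√23 (P = √92 = 2*√23 ≈ 9.5917)
t(W) = 3 + W
P*t(N(-2)) = (2*√23)*(3 + 0) = (2*√23)*3 = 6*√23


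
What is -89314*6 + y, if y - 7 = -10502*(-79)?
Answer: 293781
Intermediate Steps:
y = 829665 (y = 7 - 10502*(-79) = 7 + 829658 = 829665)
-89314*6 + y = -89314*6 + 829665 = -535884 + 829665 = 293781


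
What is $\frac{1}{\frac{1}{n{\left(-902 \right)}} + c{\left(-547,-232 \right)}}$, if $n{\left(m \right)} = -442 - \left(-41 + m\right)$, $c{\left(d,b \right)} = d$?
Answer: $- \frac{501}{274046} \approx -0.0018282$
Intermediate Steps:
$n{\left(m \right)} = -401 - m$ ($n{\left(m \right)} = -442 - \left(-41 + m\right) = -401 - m$)
$\frac{1}{\frac{1}{n{\left(-902 \right)}} + c{\left(-547,-232 \right)}} = \frac{1}{\frac{1}{-401 - -902} - 547} = \frac{1}{\frac{1}{-401 + 902} - 547} = \frac{1}{\frac{1}{501} - 547} = \frac{1}{- \frac{274046}{501}} = - \frac{501}{274046}$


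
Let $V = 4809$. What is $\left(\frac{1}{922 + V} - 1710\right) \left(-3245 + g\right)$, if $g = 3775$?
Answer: $- \frac{5194004770}{5731} \approx -9.063 \cdot 10^{5}$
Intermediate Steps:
$\left(\frac{1}{922 + V} - 1710\right) \left(-3245 + g\right) = \left(\frac{1}{922 + 4809} - 1710\right) \left(-3245 + 3775\right) = \left(\frac{1}{5731} - 1710\right) 530 = \left(- \frac{9800009}{5731}\right) 530 = - \frac{5194004770}{5731}$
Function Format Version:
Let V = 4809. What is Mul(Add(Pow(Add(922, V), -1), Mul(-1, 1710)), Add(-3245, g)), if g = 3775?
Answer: Rational(-5194004770, 5731) ≈ -9.0630e+5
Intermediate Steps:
Mul(Add(Pow(Add(922, V), -1), Mul(-1, 1710)), Add(-3245, g)) = Mul(Add(Pow(Add(922, 4809), -1), Mul(-1, 1710)), Add(-3245, 3775)) = Mul(Add(Pow(5731, -1), -1710), 530) = Mul(Add(Rational(1, 5731), -1710), 530) = Mul(Rational(-9800009, 5731), 530) = Rational(-5194004770, 5731)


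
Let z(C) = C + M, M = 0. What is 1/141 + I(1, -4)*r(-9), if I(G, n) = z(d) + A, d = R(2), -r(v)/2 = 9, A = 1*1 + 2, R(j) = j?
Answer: -12689/141 ≈ -89.993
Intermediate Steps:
A = 3 (A = 1 + 2 = 3)
r(v) = -18 (r(v) = -2*9 = -18)
d = 2
z(C) = C (z(C) = C + 0 = C)
I(G, n) = 5 (I(G, n) = 2 + 3 = 5)
1/141 + I(1, -4)*r(-9) = 1/141 + 5*(-18) = 1/141 - 90 = -12689/141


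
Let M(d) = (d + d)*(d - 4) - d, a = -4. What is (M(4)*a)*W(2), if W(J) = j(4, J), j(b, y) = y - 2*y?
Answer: -32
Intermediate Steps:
j(b, y) = -y
W(J) = -J
M(d) = -d + 2*d*(-4 + d) (M(d) = (2*d)*(-4 + d) - d = 2*d*(-4 + d) - d = -d + 2*d*(-4 + d))
(M(4)*a)*W(2) = ((4*(-9 + 2*4))*(-4))*(-1*2) = ((4*(-9 + 8))*(-4))*(-2) = ((4*(-1))*(-4))*(-2) = -4*(-4)*(-2) = 16*(-2) = -32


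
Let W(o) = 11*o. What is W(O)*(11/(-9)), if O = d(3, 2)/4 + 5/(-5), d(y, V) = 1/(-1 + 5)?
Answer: 605/48 ≈ 12.604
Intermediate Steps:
d(y, V) = ¼ (d(y, V) = 1/4 = ¼)
O = -15/16 (O = (¼)/4 + 5/(-5) = (¼)*(¼) + 5*(-⅕) = 1/16 - 1 = -15/16 ≈ -0.93750)
W(O)*(11/(-9)) = (11*(-15/16))*(11/(-9)) = -1815*(-1)/(16*9) = -165/16*(-11/9) = 605/48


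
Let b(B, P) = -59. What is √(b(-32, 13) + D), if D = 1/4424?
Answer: I*√288682590/2212 ≈ 7.6811*I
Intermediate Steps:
D = 1/4424 ≈ 0.00022604
√(b(-32, 13) + D) = √(-59 + 1/4424) = √(-261015/4424) = I*√288682590/2212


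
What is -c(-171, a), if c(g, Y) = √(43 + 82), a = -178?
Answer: -5*√5 ≈ -11.180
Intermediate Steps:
c(g, Y) = 5*√5 (c(g, Y) = √125 = 5*√5)
-c(-171, a) = -5*√5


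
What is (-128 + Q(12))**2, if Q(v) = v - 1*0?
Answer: 13456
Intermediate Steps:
Q(v) = v (Q(v) = v + 0 = v)
(-128 + Q(12))**2 = (-128 + 12)**2 = (-116)**2 = 13456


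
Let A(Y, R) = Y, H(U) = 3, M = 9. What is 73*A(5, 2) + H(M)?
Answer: 368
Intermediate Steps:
73*A(5, 2) + H(M) = 73*5 + 3 = 365 + 3 = 368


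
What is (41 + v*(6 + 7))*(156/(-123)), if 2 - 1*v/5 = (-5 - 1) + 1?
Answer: -25792/41 ≈ -629.07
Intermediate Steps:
v = 35 (v = 10 - 5*((-5 - 1) + 1) = 10 - 5*(-6 + 1) = 10 - 5*(-5) = 10 + 25 = 35)
(41 + v*(6 + 7))*(156/(-123)) = (41 + 35*(6 + 7))*(156/(-123)) = (41 + 35*13)*(156*(-1/123)) = (41 + 455)*(-52/41) = 496*(-52/41) = -25792/41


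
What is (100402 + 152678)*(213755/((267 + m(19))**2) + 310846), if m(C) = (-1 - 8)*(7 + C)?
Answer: 9524948377880/121 ≈ 7.8719e+10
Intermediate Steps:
m(C) = -63 - 9*C (m(C) = -9*(7 + C) = -63 - 9*C)
(100402 + 152678)*(213755/((267 + m(19))**2) + 310846) = (100402 + 152678)*(213755/((267 + (-63 - 9*19))**2) + 310846) = 253080*(213755/((267 + (-63 - 171))**2) + 310846) = 253080*(213755/((267 - 234)**2) + 310846) = 253080*(213755/(33**2) + 310846) = 253080*(213755/1089 + 310846) = 253080*(338725049/1089) = 9524948377880/121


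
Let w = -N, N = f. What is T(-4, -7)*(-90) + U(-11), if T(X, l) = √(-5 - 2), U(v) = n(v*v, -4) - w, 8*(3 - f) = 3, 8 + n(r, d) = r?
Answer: 925/8 - 90*I*√7 ≈ 115.63 - 238.12*I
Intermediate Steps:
n(r, d) = -8 + r
f = 21/8 (f = 3 - ⅛*3 = 3 - 3/8 = 21/8 ≈ 2.6250)
N = 21/8 ≈ 2.6250
w = -21/8 (w = -1*21/8 = -21/8 ≈ -2.6250)
U(v) = -43/8 + v² (U(v) = (-8 + v*v) - 1*(-21/8) = (-8 + v²) + 21/8 = -43/8 + v²)
T(X, l) = I*√7 (T(X, l) = √(-7) = I*√7)
T(-4, -7)*(-90) + U(-11) = (I*√7)*(-90) + (-43/8 + (-11)²) = -90*I*√7 + (-43/8 + 121) = -90*I*√7 + 925/8 = 925/8 - 90*I*√7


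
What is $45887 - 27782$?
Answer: $18105$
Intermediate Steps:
$45887 - 27782 = 18105$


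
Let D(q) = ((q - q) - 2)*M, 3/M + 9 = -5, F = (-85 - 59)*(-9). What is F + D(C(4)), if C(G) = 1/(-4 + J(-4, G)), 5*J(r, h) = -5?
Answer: 9075/7 ≈ 1296.4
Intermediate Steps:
J(r, h) = -1 (J(r, h) = (⅕)*(-5) = -1)
C(G) = -⅕ (C(G) = 1/(-4 - 1) = 1/(-5) = -⅕)
F = 1296 (F = -144*(-9) = 1296)
M = -3/14 (M = 3/(-9 - 5) = 3/(-14) = 3*(-1/14) = -3/14 ≈ -0.21429)
D(q) = 3/7 (D(q) = ((q - q) - 2)*(-3/14) = (0 - 2)*(-3/14) = -2*(-3/14) = 3/7)
F + D(C(4)) = 1296 + 3/7 = 9075/7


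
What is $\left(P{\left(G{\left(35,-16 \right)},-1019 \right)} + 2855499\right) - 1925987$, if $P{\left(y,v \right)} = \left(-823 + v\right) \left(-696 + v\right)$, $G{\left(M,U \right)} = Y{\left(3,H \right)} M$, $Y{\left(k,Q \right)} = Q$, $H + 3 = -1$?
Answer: $4088542$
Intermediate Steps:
$H = -4$ ($H = -3 - 1 = -4$)
$G{\left(M,U \right)} = - 4 M$
$\left(P{\left(G{\left(35,-16 \right)},-1019 \right)} + 2855499\right) - 1925987 = \left(\left(572808 + \left(-1019\right)^{2} - -1547861\right) + 2855499\right) - 1925987 = \left(\left(572808 + 1038361 + 1547861\right) + 2855499\right) - 1925987 = \left(3159030 + 2855499\right) - 1925987 = 6014529 - 1925987 = 4088542$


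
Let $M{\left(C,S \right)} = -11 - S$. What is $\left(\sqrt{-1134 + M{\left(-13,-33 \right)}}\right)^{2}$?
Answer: $-1112$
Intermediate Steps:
$\left(\sqrt{-1134 + M{\left(-13,-33 \right)}}\right)^{2} = \left(\sqrt{-1134 - -22}\right)^{2} = \left(\sqrt{-1134 + \left(-11 + 33\right)}\right)^{2} = \left(\sqrt{-1134 + 22}\right)^{2} = \left(\sqrt{-1112}\right)^{2} = \left(2 i \sqrt{278}\right)^{2} = -1112$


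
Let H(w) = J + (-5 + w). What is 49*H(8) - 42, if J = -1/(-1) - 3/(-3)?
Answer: 203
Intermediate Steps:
J = 2 (J = -1*(-1) - 3*(-1/3) = 1 + 1 = 2)
H(w) = -3 + w (H(w) = 2 + (-5 + w) = -3 + w)
49*H(8) - 42 = 49*(-3 + 8) - 42 = 49*5 - 42 = 245 - 42 = 203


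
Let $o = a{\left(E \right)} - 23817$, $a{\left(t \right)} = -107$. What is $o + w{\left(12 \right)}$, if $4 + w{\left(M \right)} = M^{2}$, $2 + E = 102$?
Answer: $-23784$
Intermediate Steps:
$E = 100$ ($E = -2 + 102 = 100$)
$o = -23924$ ($o = -107 - 23817 = -23924$)
$w{\left(M \right)} = -4 + M^{2}$
$o + w{\left(12 \right)} = -23924 - \left(4 - 12^{2}\right) = -23924 + \left(-4 + 144\right) = -23924 + 140 = -23784$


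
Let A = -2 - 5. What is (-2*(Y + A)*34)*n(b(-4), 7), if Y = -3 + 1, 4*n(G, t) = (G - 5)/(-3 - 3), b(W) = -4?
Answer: 459/2 ≈ 229.50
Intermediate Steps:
A = -7
n(G, t) = 5/24 - G/24 (n(G, t) = ((G - 5)/(-3 - 3))/4 = ((-5 + G)/(-6))/4 = ((-5 + G)*(-⅙))/4 = (⅚ - G/6)/4 = 5/24 - G/24)
Y = -2
(-2*(Y + A)*34)*n(b(-4), 7) = (-2*(-2 - 7)*34)*(5/24 - 1/24*(-4)) = (-2*(-9)*34)*(5/24 + ⅙) = (18*34)*(3/8) = 612*(3/8) = 459/2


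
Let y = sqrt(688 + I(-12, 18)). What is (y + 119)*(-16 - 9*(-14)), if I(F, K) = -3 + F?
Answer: 13090 + 110*sqrt(673) ≈ 15944.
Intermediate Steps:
y = sqrt(673) (y = sqrt(688 + (-3 - 12)) = sqrt(688 - 15) = sqrt(673) ≈ 25.942)
(y + 119)*(-16 - 9*(-14)) = (sqrt(673) + 119)*(-16 - 9*(-14)) = (119 + sqrt(673))*(-16 + 126) = (119 + sqrt(673))*110 = 13090 + 110*sqrt(673)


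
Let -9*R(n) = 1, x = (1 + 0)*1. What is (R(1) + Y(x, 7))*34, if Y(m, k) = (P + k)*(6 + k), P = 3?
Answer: 39746/9 ≈ 4416.2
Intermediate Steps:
x = 1 (x = 1*1 = 1)
Y(m, k) = (3 + k)*(6 + k)
R(n) = -⅑ (R(n) = -⅑*1 = -⅑)
(R(1) + Y(x, 7))*34 = (-⅑ + (18 + 7² + 9*7))*34 = (-⅑ + (18 + 49 + 63))*34 = (-⅑ + 130)*34 = (1169/9)*34 = 39746/9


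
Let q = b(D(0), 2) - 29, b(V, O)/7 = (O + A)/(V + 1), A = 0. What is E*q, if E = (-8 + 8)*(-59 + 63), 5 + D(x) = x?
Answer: 0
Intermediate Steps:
D(x) = -5 + x
b(V, O) = 7*O/(1 + V) (b(V, O) = 7*((O + 0)/(V + 1)) = 7*(O/(1 + V)) = 7*O/(1 + V))
E = 0 (E = 0*4 = 0)
q = -65/2 (q = 7*2/(1 + (-5 + 0)) - 29 = 7*2/(1 - 5) - 29 = 7*2/(-4) - 29 = 7*2*(-¼) - 29 = -7/2 - 29 = -65/2 ≈ -32.500)
E*q = 0*(-65/2) = 0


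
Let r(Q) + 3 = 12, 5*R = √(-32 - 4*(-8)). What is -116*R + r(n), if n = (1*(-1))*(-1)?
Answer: 9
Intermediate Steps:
R = 0 (R = √(-32 - 4*(-8))/5 = √(-32 + 32)/5 = √0/5 = (⅕)*0 = 0)
n = 1 (n = -1*(-1) = 1)
r(Q) = 9 (r(Q) = -3 + 12 = 9)
-116*R + r(n) = -116*0 + 9 = 0 + 9 = 9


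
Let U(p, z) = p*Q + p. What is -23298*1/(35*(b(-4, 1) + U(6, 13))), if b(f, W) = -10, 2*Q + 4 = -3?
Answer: 23298/875 ≈ 26.626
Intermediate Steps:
Q = -7/2 (Q = -2 + (½)*(-3) = -2 - 3/2 = -7/2 ≈ -3.5000)
U(p, z) = -5*p/2 (U(p, z) = p*(-7/2) + p = -7*p/2 + p = -5*p/2)
-23298*1/(35*(b(-4, 1) + U(6, 13))) = -23298*1/(35*(-10 - 5/2*6)) = -23298*1/(35*(-10 - 15)) = -23298/(35*(-25)) = -23298/(-875) = -23298*(-1/875) = 23298/875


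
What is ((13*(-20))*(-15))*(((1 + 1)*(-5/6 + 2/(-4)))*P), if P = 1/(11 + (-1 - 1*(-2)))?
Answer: -2600/3 ≈ -866.67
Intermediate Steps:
P = 1/12 (P = 1/(11 + (-1 + 2)) = 1/(11 + 1) = 1/12 ≈ 0.083333)
((13*(-20))*(-15))*(((1 + 1)*(-5/6 + 2/(-4)))*P) = ((13*(-20))*(-15))*(((1 + 1)*(-5/6 + 2/(-4)))*(1/12)) = (-260*(-15))*((2*(-5*1/6 + 2*(-1/4)))*(1/12)) = 3900*((2*(-5/6 - 1/2))*(1/12)) = 3900*((2*(-4/3))*(1/12)) = 3900*(-8/3*1/12) = 3900*(-2/9) = -2600/3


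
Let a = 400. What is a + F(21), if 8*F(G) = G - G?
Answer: 400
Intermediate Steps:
F(G) = 0 (F(G) = (G - G)/8 = (⅛)*0 = 0)
a + F(21) = 400 + 0 = 400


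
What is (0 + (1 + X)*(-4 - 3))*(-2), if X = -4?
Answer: -42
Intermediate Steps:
(0 + (1 + X)*(-4 - 3))*(-2) = (0 + (1 - 4)*(-4 - 3))*(-2) = (0 - 3*(-7))*(-2) = (0 + 21)*(-2) = 21*(-2) = -42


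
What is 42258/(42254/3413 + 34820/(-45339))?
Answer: 3269543865903/898456723 ≈ 3639.1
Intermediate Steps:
42258/(42254/3413 + 34820/(-45339)) = 42258/(42254*(1/3413) + 34820*(-1/45339)) = 42258/(42254/3413 - 34820/45339) = 42258/(1796913446/154742007) = 42258*(154742007/1796913446) = 3269543865903/898456723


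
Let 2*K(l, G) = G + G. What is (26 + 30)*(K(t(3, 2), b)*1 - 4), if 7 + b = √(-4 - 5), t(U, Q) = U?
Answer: -616 + 168*I ≈ -616.0 + 168.0*I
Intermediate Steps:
b = -7 + 3*I (b = -7 + √(-4 - 5) = -7 + √(-9) = -7 + 3*I ≈ -7.0 + 3.0*I)
K(l, G) = G (K(l, G) = (G + G)/2 = (2*G)/2 = G)
(26 + 30)*(K(t(3, 2), b)*1 - 4) = (26 + 30)*((-7 + 3*I)*1 - 4) = 56*((-7 + 3*I) - 4) = 56*(-11 + 3*I) = -616 + 168*I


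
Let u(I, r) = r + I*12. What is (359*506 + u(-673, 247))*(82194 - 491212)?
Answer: -71097553850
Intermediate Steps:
u(I, r) = r + 12*I
(359*506 + u(-673, 247))*(82194 - 491212) = (359*506 + (247 + 12*(-673)))*(82194 - 491212) = (181654 + (247 - 8076))*(-409018) = (181654 - 7829)*(-409018) = 173825*(-409018) = -71097553850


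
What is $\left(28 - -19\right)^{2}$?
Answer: $2209$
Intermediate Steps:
$\left(28 - -19\right)^{2} = \left(28 + \left(-1 + 20\right)\right)^{2} = \left(28 + 19\right)^{2} = 47^{2} = 2209$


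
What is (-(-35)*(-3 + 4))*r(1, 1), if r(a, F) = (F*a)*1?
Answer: 35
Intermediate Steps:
r(a, F) = F*a
(-(-35)*(-3 + 4))*r(1, 1) = (-(-35)*(-3 + 4))*(1*1) = -(-35)*1 = -7*(-5)*1 = 35*1 = 35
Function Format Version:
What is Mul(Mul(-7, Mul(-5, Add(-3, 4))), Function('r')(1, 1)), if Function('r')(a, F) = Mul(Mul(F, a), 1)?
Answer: 35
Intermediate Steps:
Function('r')(a, F) = Mul(F, a)
Mul(Mul(-7, Mul(-5, Add(-3, 4))), Function('r')(1, 1)) = Mul(Mul(-7, Mul(-5, Add(-3, 4))), Mul(1, 1)) = Mul(Mul(-7, Mul(-5, 1)), 1) = Mul(Mul(-7, -5), 1) = Mul(35, 1) = 35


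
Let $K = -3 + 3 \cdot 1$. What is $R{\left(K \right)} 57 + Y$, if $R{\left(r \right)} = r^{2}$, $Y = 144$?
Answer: $144$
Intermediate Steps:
$K = 0$ ($K = -3 + 3 = 0$)
$R{\left(K \right)} 57 + Y = 0^{2} \cdot 57 + 144 = 0 \cdot 57 + 144 = 0 + 144 = 144$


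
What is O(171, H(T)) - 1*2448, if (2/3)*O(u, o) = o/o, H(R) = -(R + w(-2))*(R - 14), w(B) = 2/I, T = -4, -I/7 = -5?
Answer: -4893/2 ≈ -2446.5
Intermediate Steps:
I = 35 (I = -7*(-5) = 35)
w(B) = 2/35
H(R) = -(-14 + R)*(2/35 + R) (H(R) = -(R + 2/35)*(R - 14) = -(2/35 + R)*(-14 + R) = -(-14 + R)*(2/35 + R))
O(u, o) = 3/2 (O(u, o) = 3*(o/o)/2 = (3/2)*1 = 3/2)
O(171, H(T)) - 1*2448 = 3/2 - 1*2448 = 3/2 - 2448 = -4893/2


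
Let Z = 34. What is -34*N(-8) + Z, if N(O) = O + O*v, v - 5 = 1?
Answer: 1938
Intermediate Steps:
v = 6 (v = 5 + 1 = 6)
N(O) = 7*O (N(O) = O + O*6 = O + 6*O = 7*O)
-34*N(-8) + Z = -238*(-8) + 34 = -34*(-56) + 34 = 1904 + 34 = 1938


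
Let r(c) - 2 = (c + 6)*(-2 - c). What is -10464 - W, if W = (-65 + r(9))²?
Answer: -62448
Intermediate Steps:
r(c) = 2 + (-2 - c)*(6 + c) (r(c) = 2 + (c + 6)*(-2 - c) = 2 + (6 + c)*(-2 - c) = 2 + (-2 - c)*(6 + c))
W = 51984 (W = (-65 + (-10 - 1*9² - 8*9))² = (-65 + (-10 - 1*81 - 72))² = (-65 + (-10 - 81 - 72))² = (-65 - 163)² = (-228)² = 51984)
-10464 - W = -10464 - 1*51984 = -10464 - 51984 = -62448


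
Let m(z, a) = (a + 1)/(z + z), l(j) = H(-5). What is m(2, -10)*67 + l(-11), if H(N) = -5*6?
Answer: -723/4 ≈ -180.75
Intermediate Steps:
H(N) = -30
l(j) = -30
m(z, a) = (1 + a)/(2*z) (m(z, a) = (1 + a)/((2*z)) = (1 + a)*(1/(2*z)) = (1 + a)/(2*z))
m(2, -10)*67 + l(-11) = ((½)*(1 - 10)/2)*67 - 30 = ((½)*(½)*(-9))*67 - 30 = -9/4*67 - 30 = -603/4 - 30 = -723/4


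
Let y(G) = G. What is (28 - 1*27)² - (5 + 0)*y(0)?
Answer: 1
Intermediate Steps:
(28 - 1*27)² - (5 + 0)*y(0) = (28 - 1*27)² - (5 + 0)*0 = (28 - 27)² - 5*0 = 1² - 1*0 = 1 + 0 = 1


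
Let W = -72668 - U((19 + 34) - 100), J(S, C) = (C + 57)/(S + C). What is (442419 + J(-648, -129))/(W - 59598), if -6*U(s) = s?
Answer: -687519270/205553537 ≈ -3.3447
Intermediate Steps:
J(S, C) = (57 + C)/(C + S)
U(s) = -s/6
W = -436055/6 (W = -72668 - (-1)*((19 + 34) - 100)/6 = -72668 - (-1)*(53 - 100)/6 = -72668 - (-1)*(-47)/6 = -72668 - 1*47/6 = -72668 - 47/6 = -436055/6 ≈ -72676.)
(442419 + J(-648, -129))/(W - 59598) = (442419 + (57 - 129)/(-129 - 648))/(-436055/6 - 59598) = (442419 - 72/(-777))/(-793643/6) = (442419 - 1/777*(-72))*(-6/793643) = (442419 + 24/259)*(-6/793643) = (114586545/259)*(-6/793643) = -687519270/205553537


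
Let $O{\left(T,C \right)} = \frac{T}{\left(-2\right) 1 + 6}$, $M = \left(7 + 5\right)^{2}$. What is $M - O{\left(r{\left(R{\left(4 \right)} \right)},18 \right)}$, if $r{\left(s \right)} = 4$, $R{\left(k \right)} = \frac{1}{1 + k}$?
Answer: $143$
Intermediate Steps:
$M = 144$ ($M = 12^{2} = 144$)
$O{\left(T,C \right)} = \frac{T}{4}$ ($O{\left(T,C \right)} = \frac{T}{-2 + 6} = \frac{T}{4}$)
$M - O{\left(r{\left(R{\left(4 \right)} \right)},18 \right)} = 144 - \frac{1}{4} \cdot 4 = 144 - 1 = 143$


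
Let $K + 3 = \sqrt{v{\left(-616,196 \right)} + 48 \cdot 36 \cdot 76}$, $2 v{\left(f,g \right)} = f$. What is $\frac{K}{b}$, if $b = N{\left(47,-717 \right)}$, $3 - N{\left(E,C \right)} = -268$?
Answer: $- \frac{3}{271} + \frac{2 \sqrt{32755}}{271} \approx 1.3246$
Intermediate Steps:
$N{\left(E,C \right)} = 271$ ($N{\left(E,C \right)} = 3 - -268 = 3 + 268 = 271$)
$b = 271$
$v{\left(f,g \right)} = \frac{f}{2}$
$K = -3 + 2 \sqrt{32755}$ ($K = -3 + \sqrt{\frac{1}{2} \left(-616\right) + 48 \cdot 36 \cdot 76} = -3 + \sqrt{-308 + 1728 \cdot 76} = -3 + \sqrt{-308 + 131328} = -3 + \sqrt{131020} = -3 + 2 \sqrt{32755} \approx 358.97$)
$\frac{K}{b} = \frac{-3 + 2 \sqrt{32755}}{271} = \left(-3 + 2 \sqrt{32755}\right) \frac{1}{271} = - \frac{3}{271} + \frac{2 \sqrt{32755}}{271}$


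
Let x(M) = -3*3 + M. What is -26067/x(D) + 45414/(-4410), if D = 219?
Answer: -65869/490 ≈ -134.43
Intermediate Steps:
x(M) = -9 + M
-26067/x(D) + 45414/(-4410) = -26067/(-9 + 219) + 45414/(-4410) = -26067/210 + 45414*(-1/4410) = -26067*1/210 - 2523/245 = -8689/70 - 2523/245 = -65869/490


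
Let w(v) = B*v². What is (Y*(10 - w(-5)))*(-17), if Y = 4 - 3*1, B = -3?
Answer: -1445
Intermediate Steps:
Y = 1 (Y = 4 - 3 = 1)
w(v) = -3*v²
(Y*(10 - w(-5)))*(-17) = (1*(10 - (-3)*(-5)²))*(-17) = (1*(10 - (-3)*25))*(-17) = (1*(10 - 1*(-75)))*(-17) = (1*(10 + 75))*(-17) = (1*85)*(-17) = 85*(-17) = -1445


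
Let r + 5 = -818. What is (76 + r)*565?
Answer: -422055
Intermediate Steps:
r = -823 (r = -5 - 818 = -823)
(76 + r)*565 = (76 - 823)*565 = -747*565 = -422055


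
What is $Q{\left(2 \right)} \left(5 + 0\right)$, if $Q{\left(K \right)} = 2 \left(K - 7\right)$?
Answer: $-50$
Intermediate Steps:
$Q{\left(K \right)} = -14 + 2 K$ ($Q{\left(K \right)} = 2 \left(-7 + K\right) = -14 + 2 K$)
$Q{\left(2 \right)} \left(5 + 0\right) = \left(-14 + 2 \cdot 2\right) \left(5 + 0\right) = \left(-14 + 4\right) 5 = \left(-10\right) 5 = -50$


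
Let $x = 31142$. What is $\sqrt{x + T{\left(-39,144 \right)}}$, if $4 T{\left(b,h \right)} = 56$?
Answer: $2 \sqrt{7789} \approx 176.51$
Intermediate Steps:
$T{\left(b,h \right)} = 14$ ($T{\left(b,h \right)} = \frac{1}{4} \cdot 56 = 14$)
$\sqrt{x + T{\left(-39,144 \right)}} = \sqrt{31142 + 14} = \sqrt{31156} = 2 \sqrt{7789}$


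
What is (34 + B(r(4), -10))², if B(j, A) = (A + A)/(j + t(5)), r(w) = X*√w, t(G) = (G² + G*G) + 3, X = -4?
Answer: 91204/81 ≈ 1126.0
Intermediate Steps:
t(G) = 3 + 2*G² (t(G) = (G² + G²) + 3 = 2*G² + 3 = 3 + 2*G²)
r(w) = -4*√w
B(j, A) = 2*A/(53 + j) (B(j, A) = (A + A)/(j + (3 + 2*5²)) = (2*A)/(j + (3 + 2*25)) = (2*A)/(j + (3 + 50)) = (2*A)/(j + 53) = (2*A)/(53 + j) = 2*A/(53 + j))
(34 + B(r(4), -10))² = (34 + 2*(-10)/(53 - 4*√4))² = (34 + 2*(-10)/(53 - 4*2))² = (34 + 2*(-10)/(53 - 8))² = (34 + 2*(-10)/45)² = (34 + 2*(-10)*(1/45))² = (34 - 4/9)² = (302/9)² = 91204/81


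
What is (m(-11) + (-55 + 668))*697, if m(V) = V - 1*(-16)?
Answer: 430746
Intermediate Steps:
m(V) = 16 + V (m(V) = V + 16 = 16 + V)
(m(-11) + (-55 + 668))*697 = ((16 - 11) + (-55 + 668))*697 = (5 + 613)*697 = 618*697 = 430746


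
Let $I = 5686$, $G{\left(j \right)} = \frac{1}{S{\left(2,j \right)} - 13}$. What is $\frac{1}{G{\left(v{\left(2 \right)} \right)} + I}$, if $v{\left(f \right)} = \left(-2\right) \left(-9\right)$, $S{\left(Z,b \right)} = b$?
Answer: $\frac{5}{28431} \approx 0.00017586$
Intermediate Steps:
$v{\left(f \right)} = 18$
$G{\left(j \right)} = \frac{1}{-13 + j}$ ($G{\left(j \right)} = \frac{1}{j - 13} = \frac{1}{-13 + j}$)
$\frac{1}{G{\left(v{\left(2 \right)} \right)} + I} = \frac{1}{\frac{1}{-13 + 18} + 5686} = \frac{1}{\frac{1}{5} + 5686} = \frac{1}{\frac{28431}{5}} = \frac{5}{28431}$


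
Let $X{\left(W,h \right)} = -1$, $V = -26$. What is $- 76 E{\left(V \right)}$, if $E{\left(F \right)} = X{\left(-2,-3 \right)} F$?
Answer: $-1976$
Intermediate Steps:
$E{\left(F \right)} = - F$
$- 76 E{\left(V \right)} = - 76 \left(\left(-1\right) \left(-26\right)\right) = \left(-76\right) 26 = -1976$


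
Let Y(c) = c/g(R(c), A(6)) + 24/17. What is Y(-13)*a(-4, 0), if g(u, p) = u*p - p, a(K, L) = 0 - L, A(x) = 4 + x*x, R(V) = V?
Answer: 0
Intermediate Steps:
A(x) = 4 + x²
a(K, L) = -L
g(u, p) = -p + p*u (g(u, p) = p*u - p = -p + p*u)
Y(c) = 24/17 + c/(-40 + 40*c) (Y(c) = c/(((4 + 6²)*(-1 + c))) + 24/17 = c/(((4 + 36)*(-1 + c))) + 24*(1/17) = c/((40*(-1 + c))) + 24/17 = c/(-40 + 40*c) + 24/17 = 24/17 + c/(-40 + 40*c))
Y(-13)*a(-4, 0) = ((-960 + 977*(-13))/(680*(-1 - 13)))*(-1*0) = ((1/680)*(-960 - 12701)/(-14))*0 = ((1/680)*(-1/14)*(-13661))*0 = (13661/9520)*0 = 0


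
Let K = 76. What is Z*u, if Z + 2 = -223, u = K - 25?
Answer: -11475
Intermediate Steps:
u = 51 (u = 76 - 25 = 51)
Z = -225 (Z = -2 - 223 = -225)
Z*u = -225*51 = -11475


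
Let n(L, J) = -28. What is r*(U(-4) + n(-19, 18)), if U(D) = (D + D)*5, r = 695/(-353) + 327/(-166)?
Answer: 7847234/29299 ≈ 267.83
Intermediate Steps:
r = -230801/58598 (r = 695*(-1/353) + 327*(-1/166) = -695/353 - 327/166 = -230801/58598 ≈ -3.9387)
U(D) = 10*D (U(D) = (2*D)*5 = 10*D)
r*(U(-4) + n(-19, 18)) = -230801*(10*(-4) - 28)/58598 = -230801*(-40 - 28)/58598 = -230801/58598*(-68) = 7847234/29299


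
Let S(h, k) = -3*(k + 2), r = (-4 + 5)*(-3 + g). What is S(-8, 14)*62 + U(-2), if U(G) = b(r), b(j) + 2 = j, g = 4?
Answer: -2977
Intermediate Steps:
r = 1 (r = (-4 + 5)*(-3 + 4) = 1*1 = 1)
S(h, k) = -6 - 3*k (S(h, k) = -3*(2 + k) = -6 - 3*k)
b(j) = -2 + j
U(G) = -1 (U(G) = -2 + 1 = -1)
S(-8, 14)*62 + U(-2) = (-6 - 3*14)*62 - 1 = (-6 - 42)*62 - 1 = -48*62 - 1 = -2976 - 1 = -2977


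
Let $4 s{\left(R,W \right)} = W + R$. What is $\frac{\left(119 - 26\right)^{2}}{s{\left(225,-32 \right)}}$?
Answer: $\frac{34596}{193} \approx 179.25$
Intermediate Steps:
$s{\left(R,W \right)} = \frac{R}{4} + \frac{W}{4}$ ($s{\left(R,W \right)} = \frac{W + R}{4} = \frac{R + W}{4} = \frac{R}{4} + \frac{W}{4}$)
$\frac{\left(119 - 26\right)^{2}}{s{\left(225,-32 \right)}} = \frac{\left(119 - 26\right)^{2}}{\frac{1}{4} \cdot 225 + \frac{1}{4} \left(-32\right)} = \frac{93^{2}}{\frac{225}{4} - 8} = \frac{8649}{\frac{193}{4}} = 8649 \cdot \frac{4}{193} = \frac{34596}{193}$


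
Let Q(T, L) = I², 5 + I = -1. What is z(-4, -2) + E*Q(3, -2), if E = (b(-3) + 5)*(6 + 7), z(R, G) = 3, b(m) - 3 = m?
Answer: 2343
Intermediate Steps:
I = -6 (I = -5 - 1 = -6)
b(m) = 3 + m
Q(T, L) = 36 (Q(T, L) = (-6)² = 36)
E = 65 (E = ((3 - 3) + 5)*(6 + 7) = (0 + 5)*13 = 5*13 = 65)
z(-4, -2) + E*Q(3, -2) = 3 + 65*36 = 3 + 2340 = 2343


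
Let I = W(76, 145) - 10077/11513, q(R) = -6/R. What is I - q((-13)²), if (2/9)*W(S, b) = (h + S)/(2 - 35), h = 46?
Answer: -374035836/21402667 ≈ -17.476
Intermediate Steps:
W(S, b) = -69/11 - 3*S/22 (W(S, b) = 9*((46 + S)/(2 - 35))/2 = 9*((46 + S)/(-33))/2 = 9*((46 + S)*(-1/33))/2 = 9*(-46/33 - S/33)/2 = -69/11 - 3*S/22)
I = -2217726/126643 (I = (-69/11 - 3/22*76) - 10077/11513 = (-69/11 - 114/11) - 10077/11513 = -183/11 - 1*10077/11513 = -183/11 - 10077/11513 = -2217726/126643 ≈ -17.512)
I - q((-13)²) = -2217726/126643 - (-6)/((-13)²) = -2217726/126643 - (-6)/169 = -2217726/126643 - 1*(-6/169) = -2217726/126643 + 6/169 = -374035836/21402667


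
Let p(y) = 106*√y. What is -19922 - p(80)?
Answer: -19922 - 424*√5 ≈ -20870.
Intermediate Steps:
-19922 - p(80) = -19922 - 106*√80 = -19922 - 106*4*√5 = -19922 - 424*√5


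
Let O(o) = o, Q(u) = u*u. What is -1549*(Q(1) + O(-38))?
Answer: 57313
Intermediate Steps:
Q(u) = u**2
-1549*(Q(1) + O(-38)) = -1549*(1**2 - 38) = -1549*(1 - 38) = -1549*(-37) = 57313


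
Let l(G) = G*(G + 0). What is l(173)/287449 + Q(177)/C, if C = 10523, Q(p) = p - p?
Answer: 29929/287449 ≈ 0.10412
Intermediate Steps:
l(G) = G**2 (l(G) = G*G = G**2)
Q(p) = 0
l(173)/287449 + Q(177)/C = 173**2/287449 + 0/10523 = 29929*(1/287449) + 0*(1/10523) = 29929/287449 + 0 = 29929/287449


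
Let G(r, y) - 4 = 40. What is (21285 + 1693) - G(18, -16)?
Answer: 22934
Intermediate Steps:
G(r, y) = 44 (G(r, y) = 4 + 40 = 44)
(21285 + 1693) - G(18, -16) = (21285 + 1693) - 1*44 = 22978 - 44 = 22934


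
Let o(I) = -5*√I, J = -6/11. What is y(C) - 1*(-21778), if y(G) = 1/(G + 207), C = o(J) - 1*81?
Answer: 634415149/29131 + 5*I*√66/174786 ≈ 21778.0 + 0.0002324*I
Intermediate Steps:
J = -6/11 (J = -6*1/11 = -6/11 ≈ -0.54545)
C = -81 - 5*I*√66/11 (C = -5*I*√66/11 - 1*81 = -5*I*√66/11 - 81 = -81 - 5*I*√66/11 ≈ -81.0 - 3.6927*I)
y(G) = 1/(207 + G)
y(C) - 1*(-21778) = 1/(207 + (-81 - 5*I*√66/11)) - 1*(-21778) = 1/(126 - 5*I*√66/11) + 21778 = 21778 + 1/(126 - 5*I*√66/11)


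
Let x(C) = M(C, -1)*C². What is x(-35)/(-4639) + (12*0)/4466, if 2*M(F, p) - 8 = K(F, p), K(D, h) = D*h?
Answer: -52675/9278 ≈ -5.6774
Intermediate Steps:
M(F, p) = 4 + F*p/2 (M(F, p) = 4 + (F*p)/2 = 4 + F*p/2)
x(C) = C²*(4 - C/2) (x(C) = (4 + (½)*C*(-1))*C² = (4 - C/2)*C² = C²*(4 - C/2))
x(-35)/(-4639) + (12*0)/4466 = ((½)*(-35)²*(8 - 1*(-35)))/(-4639) + (12*0)/4466 = ((½)*1225*(8 + 35))*(-1/4639) + 0*(1/4466) = ((½)*1225*43)*(-1/4639) + 0 = (52675/2)*(-1/4639) + 0 = -52675/9278 + 0 = -52675/9278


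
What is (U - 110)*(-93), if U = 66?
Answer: 4092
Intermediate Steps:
(U - 110)*(-93) = (66 - 110)*(-93) = -44*(-93) = 4092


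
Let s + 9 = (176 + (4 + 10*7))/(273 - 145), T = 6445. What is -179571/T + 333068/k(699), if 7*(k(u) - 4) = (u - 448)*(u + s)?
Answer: -1034662306237/71651172515 ≈ -14.440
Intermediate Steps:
s = -451/64 (s = -9 + (176 + (4 + 10*7))/(273 - 145) = -9 + (176 + (4 + 70))/128 = -9 + (176 + 74)*(1/128) = -9 + 250*(1/128) = -9 + 125/64 = -451/64 ≈ -7.0469)
k(u) = 4 + (-448 + u)*(-451/64 + u)/7 (k(u) = 4 + ((u - 448)*(u - 451/64))/7 = 4 + ((-448 + u)*(-451/64 + u))/7 = 4 + (-448 + u)*(-451/64 + u)/7)
-179571/T + 333068/k(699) = -179571/6445 + 333068/(455 - 29123/448*699 + (1/7)*699**2) = -179571*1/6445 + 333068/(455 - 20356977/448 + (1/7)*488601) = -179571/6445 + 333068/(455 - 20356977/448 + 488601/7) = -179571/6445 + 333068/(11117327/448) = -179571/6445 + 333068*(448/11117327) = -179571/6445 + 149214464/11117327 = -1034662306237/71651172515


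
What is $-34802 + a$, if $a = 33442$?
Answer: $-1360$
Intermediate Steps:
$-34802 + a = -34802 + 33442 = -1360$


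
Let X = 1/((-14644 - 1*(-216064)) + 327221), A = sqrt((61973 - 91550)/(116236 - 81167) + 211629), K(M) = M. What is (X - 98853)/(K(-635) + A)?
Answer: 1163718139720145180/3551996871446341 + 1463216965616*sqrt(331974060459)/3551996871446341 ≈ 564.97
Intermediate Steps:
A = 28*sqrt(331974060459)/35069 (A = sqrt(-29577/35069 + 211629) = sqrt(7421587824/35069) = 28*sqrt(331974060459)/35069 ≈ 460.03)
X = 1/528641 (X = 1/((-14644 + 216064) + 327221) = 1/(201420 + 327221) = 1/528641 ≈ 1.8916e-6)
(X - 98853)/(K(-635) + A) = (1/528641 - 98853)/(-635 + 28*sqrt(331974060459)/35069) = -52257748772/(528641*(-635 + 28*sqrt(331974060459)/35069))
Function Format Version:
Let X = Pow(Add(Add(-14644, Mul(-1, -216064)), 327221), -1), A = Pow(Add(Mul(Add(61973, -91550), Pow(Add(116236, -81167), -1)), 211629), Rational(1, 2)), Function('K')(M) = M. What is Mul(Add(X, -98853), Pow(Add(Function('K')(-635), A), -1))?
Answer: Add(Rational(1163718139720145180, 3551996871446341), Mul(Rational(1463216965616, 3551996871446341), Pow(331974060459, Rational(1, 2)))) ≈ 564.97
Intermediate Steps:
A = Mul(Rational(28, 35069), Pow(331974060459, Rational(1, 2))) (A = Pow(Add(Mul(-29577, Pow(35069, -1)), 211629), Rational(1, 2)) = Pow(Add(Mul(-29577, Rational(1, 35069)), 211629), Rational(1, 2)) = Pow(Add(Rational(-29577, 35069), 211629), Rational(1, 2)) = Pow(Rational(7421587824, 35069), Rational(1, 2)) = Mul(Rational(28, 35069), Pow(331974060459, Rational(1, 2))) ≈ 460.03)
X = Rational(1, 528641) (X = Pow(Add(Add(-14644, 216064), 327221), -1) = Pow(Add(201420, 327221), -1) = Pow(528641, -1) = Rational(1, 528641) ≈ 1.8916e-6)
Mul(Add(X, -98853), Pow(Add(Function('K')(-635), A), -1)) = Mul(Add(Rational(1, 528641), -98853), Pow(Add(-635, Mul(Rational(28, 35069), Pow(331974060459, Rational(1, 2)))), -1)) = Mul(Rational(-52257748772, 528641), Pow(Add(-635, Mul(Rational(28, 35069), Pow(331974060459, Rational(1, 2)))), -1))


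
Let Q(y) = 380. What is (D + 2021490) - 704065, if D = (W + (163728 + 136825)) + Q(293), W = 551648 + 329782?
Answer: 2499788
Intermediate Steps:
W = 881430
D = 1182363 (D = (881430 + (163728 + 136825)) + 380 = (881430 + 300553) + 380 = 1181983 + 380 = 1182363)
(D + 2021490) - 704065 = (1182363 + 2021490) - 704065 = 3203853 - 704065 = 2499788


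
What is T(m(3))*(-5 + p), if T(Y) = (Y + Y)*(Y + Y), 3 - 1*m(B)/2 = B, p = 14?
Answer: 0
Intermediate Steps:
m(B) = 6 - 2*B
T(Y) = 4*Y² (T(Y) = (2*Y)*(2*Y) = 4*Y²)
T(m(3))*(-5 + p) = (4*(6 - 2*3)²)*(-5 + 14) = (4*(6 - 6)²)*9 = (4*0²)*9 = (4*0)*9 = 0*9 = 0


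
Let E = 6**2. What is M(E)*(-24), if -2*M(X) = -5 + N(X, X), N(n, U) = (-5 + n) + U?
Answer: 744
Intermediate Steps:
N(n, U) = -5 + U + n
E = 36
M(X) = 5 - X (M(X) = -(-5 + (-5 + X + X))/2 = -(-5 + (-5 + 2*X))/2 = -(-10 + 2*X)/2 = 5 - X)
M(E)*(-24) = (5 - 1*36)*(-24) = (5 - 36)*(-24) = -31*(-24) = 744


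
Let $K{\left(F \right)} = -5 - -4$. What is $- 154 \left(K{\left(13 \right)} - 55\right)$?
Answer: $8624$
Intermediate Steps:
$K{\left(F \right)} = -1$ ($K{\left(F \right)} = -5 + 4 = -1$)
$- 154 \left(K{\left(13 \right)} - 55\right) = - 154 \left(-1 - 55\right) = \left(-154\right) \left(-56\right) = 8624$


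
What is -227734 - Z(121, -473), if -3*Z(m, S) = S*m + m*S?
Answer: -797668/3 ≈ -2.6589e+5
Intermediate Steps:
Z(m, S) = -2*S*m/3 (Z(m, S) = -(S*m + m*S)/3 = -(S*m + S*m)/3 = -2*S*m/3)
-227734 - Z(121, -473) = -227734 - (-2)*(-473)*121/3 = -227734 - 1*114466/3 = -227734 - 114466/3 = -797668/3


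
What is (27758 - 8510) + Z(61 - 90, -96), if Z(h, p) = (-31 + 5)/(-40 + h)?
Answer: 1328138/69 ≈ 19248.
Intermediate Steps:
Z(h, p) = -26/(-40 + h)
(27758 - 8510) + Z(61 - 90, -96) = (27758 - 8510) - 26/(-40 + (61 - 90)) = 19248 - 26/(-40 - 29) = 19248 - 26/(-69) = 19248 - 26*(-1/69) = 19248 + 26/69 = 1328138/69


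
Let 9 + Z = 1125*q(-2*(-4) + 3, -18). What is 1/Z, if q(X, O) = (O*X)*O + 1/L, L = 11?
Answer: 11/44105526 ≈ 2.4940e-7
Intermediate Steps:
q(X, O) = 1/11 + X*O² (q(X, O) = (O*X)*O + 1/11 = X*O² + 1/11 = 1/11 + X*O²)
Z = 44105526/11 (Z = -9 + 1125*(1/11 + (-2*(-4) + 3)*(-18)²) = -9 + 1125*(1/11 + (8 + 3)*324) = -9 + 1125*(1/11 + 11*324) = -9 + 1125*(1/11 + 3564) = -9 + 1125*(39205/11) = -9 + 44105625/11 = 44105526/11 ≈ 4.0096e+6)
1/Z = 1/(44105526/11) = 11/44105526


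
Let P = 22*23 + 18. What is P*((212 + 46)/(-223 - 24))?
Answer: -135192/247 ≈ -547.34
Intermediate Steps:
P = 524 (P = 506 + 18 = 524)
P*((212 + 46)/(-223 - 24)) = 524*((212 + 46)/(-223 - 24)) = 524*(258/(-247)) = 524*(258*(-1/247)) = 524*(-258/247) = -135192/247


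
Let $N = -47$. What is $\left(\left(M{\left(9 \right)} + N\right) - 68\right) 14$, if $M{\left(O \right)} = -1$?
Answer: $-1624$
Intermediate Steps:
$\left(\left(M{\left(9 \right)} + N\right) - 68\right) 14 = \left(\left(-1 - 47\right) - 68\right) 14 = \left(-48 - 68\right) 14 = \left(-116\right) 14 = -1624$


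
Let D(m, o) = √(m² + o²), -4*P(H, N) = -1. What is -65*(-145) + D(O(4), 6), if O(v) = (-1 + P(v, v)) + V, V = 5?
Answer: 9425 + √865/4 ≈ 9432.4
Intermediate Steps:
P(H, N) = ¼ (P(H, N) = -¼*(-1) = ¼)
O(v) = 17/4 (O(v) = (-1 + ¼) + 5 = -¾ + 5 = 17/4)
-65*(-145) + D(O(4), 6) = -65*(-145) + √((17/4)² + 6²) = 9425 + √(289/16 + 36) = 9425 + √(865/16) = 9425 + √865/4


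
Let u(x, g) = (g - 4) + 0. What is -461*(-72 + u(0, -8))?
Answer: 38724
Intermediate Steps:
u(x, g) = -4 + g (u(x, g) = (-4 + g) + 0 = -4 + g)
-461*(-72 + u(0, -8)) = -461*(-72 + (-4 - 8)) = -461*(-72 - 12) = -461*(-84) = 38724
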